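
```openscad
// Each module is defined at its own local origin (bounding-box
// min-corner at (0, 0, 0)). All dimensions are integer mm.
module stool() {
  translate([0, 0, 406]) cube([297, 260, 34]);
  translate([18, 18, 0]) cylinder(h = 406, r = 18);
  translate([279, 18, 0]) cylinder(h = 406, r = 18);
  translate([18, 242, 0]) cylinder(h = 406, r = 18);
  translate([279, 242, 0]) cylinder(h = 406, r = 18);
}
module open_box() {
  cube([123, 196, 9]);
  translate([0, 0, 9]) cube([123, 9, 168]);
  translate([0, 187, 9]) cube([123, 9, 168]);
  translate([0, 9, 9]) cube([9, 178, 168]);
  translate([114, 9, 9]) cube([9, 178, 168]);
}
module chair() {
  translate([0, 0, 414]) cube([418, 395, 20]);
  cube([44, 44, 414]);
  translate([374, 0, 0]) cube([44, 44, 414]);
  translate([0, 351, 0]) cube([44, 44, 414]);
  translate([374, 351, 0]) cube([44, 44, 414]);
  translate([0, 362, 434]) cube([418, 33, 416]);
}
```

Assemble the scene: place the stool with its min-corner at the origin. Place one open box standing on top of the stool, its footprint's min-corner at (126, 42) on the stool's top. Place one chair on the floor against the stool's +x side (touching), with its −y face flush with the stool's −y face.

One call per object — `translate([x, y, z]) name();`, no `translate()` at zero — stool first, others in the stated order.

stool();
translate([126, 42, 440]) open_box();
translate([297, 0, 0]) chair();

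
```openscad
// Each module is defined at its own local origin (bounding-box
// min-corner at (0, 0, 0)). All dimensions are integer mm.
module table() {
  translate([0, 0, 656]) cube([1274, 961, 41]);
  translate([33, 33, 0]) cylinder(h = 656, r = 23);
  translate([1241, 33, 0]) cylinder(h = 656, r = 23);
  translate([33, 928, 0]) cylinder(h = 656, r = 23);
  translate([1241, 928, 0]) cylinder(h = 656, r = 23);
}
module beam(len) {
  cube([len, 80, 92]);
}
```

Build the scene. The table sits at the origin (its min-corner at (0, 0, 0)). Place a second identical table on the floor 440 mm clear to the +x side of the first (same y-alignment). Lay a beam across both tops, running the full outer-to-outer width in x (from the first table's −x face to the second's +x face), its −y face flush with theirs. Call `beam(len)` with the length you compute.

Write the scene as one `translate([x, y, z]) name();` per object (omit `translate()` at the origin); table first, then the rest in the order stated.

table();
translate([1714, 0, 0]) table();
translate([0, 0, 697]) beam(2988);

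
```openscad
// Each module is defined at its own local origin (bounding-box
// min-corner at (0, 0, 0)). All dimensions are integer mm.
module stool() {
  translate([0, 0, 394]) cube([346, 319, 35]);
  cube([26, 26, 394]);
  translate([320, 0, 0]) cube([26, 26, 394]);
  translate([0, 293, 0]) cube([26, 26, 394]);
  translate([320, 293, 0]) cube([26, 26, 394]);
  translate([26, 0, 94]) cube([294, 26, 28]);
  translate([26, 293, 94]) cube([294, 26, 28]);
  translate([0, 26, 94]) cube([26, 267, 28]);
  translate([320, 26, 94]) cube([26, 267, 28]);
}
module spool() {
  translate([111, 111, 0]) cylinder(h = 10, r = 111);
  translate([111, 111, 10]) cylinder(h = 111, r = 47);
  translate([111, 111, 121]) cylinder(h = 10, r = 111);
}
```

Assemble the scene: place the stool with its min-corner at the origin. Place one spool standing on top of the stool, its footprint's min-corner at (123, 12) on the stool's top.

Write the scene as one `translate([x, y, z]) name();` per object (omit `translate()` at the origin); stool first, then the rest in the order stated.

stool();
translate([123, 12, 429]) spool();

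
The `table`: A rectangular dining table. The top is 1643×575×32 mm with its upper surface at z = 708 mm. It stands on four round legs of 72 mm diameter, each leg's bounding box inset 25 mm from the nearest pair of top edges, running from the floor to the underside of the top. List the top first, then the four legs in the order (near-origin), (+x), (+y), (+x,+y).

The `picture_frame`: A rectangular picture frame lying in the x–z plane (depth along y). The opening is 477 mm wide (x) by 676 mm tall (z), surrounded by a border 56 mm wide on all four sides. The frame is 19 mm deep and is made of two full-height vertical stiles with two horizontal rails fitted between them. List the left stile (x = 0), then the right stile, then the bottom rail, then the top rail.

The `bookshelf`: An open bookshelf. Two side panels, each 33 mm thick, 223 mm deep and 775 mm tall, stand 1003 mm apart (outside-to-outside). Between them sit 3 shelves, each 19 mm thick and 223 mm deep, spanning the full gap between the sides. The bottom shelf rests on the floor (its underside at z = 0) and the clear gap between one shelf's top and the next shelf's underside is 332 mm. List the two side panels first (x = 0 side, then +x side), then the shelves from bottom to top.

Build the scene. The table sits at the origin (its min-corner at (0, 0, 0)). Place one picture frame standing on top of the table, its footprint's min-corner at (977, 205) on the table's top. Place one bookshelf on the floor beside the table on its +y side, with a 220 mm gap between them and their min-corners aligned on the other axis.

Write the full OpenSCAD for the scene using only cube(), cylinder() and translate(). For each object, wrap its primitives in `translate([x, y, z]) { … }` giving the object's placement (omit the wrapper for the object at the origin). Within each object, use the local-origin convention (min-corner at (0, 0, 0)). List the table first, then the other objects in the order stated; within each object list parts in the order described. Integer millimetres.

translate([0, 0, 676]) cube([1643, 575, 32]);
translate([61, 61, 0]) cylinder(h = 676, r = 36);
translate([1582, 61, 0]) cylinder(h = 676, r = 36);
translate([61, 514, 0]) cylinder(h = 676, r = 36);
translate([1582, 514, 0]) cylinder(h = 676, r = 36);
translate([977, 205, 708]) {
  cube([56, 19, 788]);
  translate([533, 0, 0]) cube([56, 19, 788]);
  translate([56, 0, 0]) cube([477, 19, 56]);
  translate([56, 0, 732]) cube([477, 19, 56]);
}
translate([0, 795, 0]) {
  cube([33, 223, 775]);
  translate([970, 0, 0]) cube([33, 223, 775]);
  translate([33, 0, 0]) cube([937, 223, 19]);
  translate([33, 0, 351]) cube([937, 223, 19]);
  translate([33, 0, 702]) cube([937, 223, 19]);
}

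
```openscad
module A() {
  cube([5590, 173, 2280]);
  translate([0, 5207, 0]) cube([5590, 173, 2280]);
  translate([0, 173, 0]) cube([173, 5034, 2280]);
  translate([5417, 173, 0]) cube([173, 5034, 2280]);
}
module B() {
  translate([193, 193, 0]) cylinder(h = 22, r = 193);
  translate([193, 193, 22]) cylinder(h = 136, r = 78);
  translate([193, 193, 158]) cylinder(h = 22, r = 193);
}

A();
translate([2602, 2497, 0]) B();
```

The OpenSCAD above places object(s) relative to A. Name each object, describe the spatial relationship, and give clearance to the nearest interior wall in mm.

Clearances: x = 2429, y = 2324; minimum 2324 mm.

A is a house frame. B is a spool. The spool sits inside the house frame, centred. The clearance to the nearest interior wall is 2324 mm.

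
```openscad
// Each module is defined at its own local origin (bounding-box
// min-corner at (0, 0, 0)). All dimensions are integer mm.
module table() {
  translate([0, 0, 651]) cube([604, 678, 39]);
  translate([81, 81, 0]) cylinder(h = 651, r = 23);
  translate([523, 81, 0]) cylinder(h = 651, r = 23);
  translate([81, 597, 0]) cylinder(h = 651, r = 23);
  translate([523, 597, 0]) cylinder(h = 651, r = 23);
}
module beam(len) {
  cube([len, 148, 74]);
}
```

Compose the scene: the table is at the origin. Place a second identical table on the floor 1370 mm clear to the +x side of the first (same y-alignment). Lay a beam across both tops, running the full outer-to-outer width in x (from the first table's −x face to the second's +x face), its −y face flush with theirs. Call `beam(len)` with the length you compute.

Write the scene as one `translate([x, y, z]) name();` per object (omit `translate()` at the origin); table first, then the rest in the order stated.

table();
translate([1974, 0, 0]) table();
translate([0, 0, 690]) beam(2578);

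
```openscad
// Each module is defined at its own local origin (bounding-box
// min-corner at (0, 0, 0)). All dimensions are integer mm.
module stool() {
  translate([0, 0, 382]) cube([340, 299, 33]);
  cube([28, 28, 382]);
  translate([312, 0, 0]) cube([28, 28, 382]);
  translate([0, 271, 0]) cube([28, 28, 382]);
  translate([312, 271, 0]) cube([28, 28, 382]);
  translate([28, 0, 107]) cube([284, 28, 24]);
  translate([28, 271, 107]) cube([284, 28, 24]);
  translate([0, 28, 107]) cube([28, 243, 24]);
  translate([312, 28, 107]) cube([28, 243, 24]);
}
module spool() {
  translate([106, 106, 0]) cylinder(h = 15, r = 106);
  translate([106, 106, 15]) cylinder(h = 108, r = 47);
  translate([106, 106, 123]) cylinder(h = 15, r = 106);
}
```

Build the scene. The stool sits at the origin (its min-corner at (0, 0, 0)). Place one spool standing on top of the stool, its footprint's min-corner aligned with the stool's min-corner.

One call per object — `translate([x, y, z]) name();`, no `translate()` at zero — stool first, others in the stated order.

stool();
translate([0, 0, 415]) spool();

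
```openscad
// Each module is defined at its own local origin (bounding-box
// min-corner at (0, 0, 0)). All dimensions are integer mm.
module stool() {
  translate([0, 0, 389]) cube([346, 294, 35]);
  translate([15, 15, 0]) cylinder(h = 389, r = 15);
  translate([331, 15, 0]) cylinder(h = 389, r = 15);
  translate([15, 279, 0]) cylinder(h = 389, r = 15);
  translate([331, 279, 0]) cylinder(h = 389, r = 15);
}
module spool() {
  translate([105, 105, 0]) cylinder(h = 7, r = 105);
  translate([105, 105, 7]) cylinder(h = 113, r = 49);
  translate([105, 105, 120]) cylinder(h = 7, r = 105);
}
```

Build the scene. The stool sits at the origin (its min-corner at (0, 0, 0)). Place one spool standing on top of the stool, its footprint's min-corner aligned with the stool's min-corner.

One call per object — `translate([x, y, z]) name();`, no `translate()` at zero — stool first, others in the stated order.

stool();
translate([0, 0, 424]) spool();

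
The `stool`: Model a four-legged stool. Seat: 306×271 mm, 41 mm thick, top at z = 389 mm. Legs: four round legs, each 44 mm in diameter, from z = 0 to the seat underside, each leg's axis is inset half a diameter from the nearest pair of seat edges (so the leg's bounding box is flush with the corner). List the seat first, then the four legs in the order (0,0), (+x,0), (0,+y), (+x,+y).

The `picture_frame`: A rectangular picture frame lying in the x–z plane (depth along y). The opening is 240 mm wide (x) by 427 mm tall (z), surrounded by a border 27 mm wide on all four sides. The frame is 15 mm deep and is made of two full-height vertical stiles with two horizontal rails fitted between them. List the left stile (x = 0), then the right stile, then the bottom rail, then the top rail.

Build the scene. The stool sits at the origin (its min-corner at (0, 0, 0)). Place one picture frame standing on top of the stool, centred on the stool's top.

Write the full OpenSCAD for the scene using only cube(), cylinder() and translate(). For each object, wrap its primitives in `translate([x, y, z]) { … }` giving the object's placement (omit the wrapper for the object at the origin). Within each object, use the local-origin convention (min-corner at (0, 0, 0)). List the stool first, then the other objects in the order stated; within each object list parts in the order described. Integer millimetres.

translate([0, 0, 348]) cube([306, 271, 41]);
translate([22, 22, 0]) cylinder(h = 348, r = 22);
translate([284, 22, 0]) cylinder(h = 348, r = 22);
translate([22, 249, 0]) cylinder(h = 348, r = 22);
translate([284, 249, 0]) cylinder(h = 348, r = 22);
translate([6, 128, 389]) {
  cube([27, 15, 481]);
  translate([267, 0, 0]) cube([27, 15, 481]);
  translate([27, 0, 0]) cube([240, 15, 27]);
  translate([27, 0, 454]) cube([240, 15, 27]);
}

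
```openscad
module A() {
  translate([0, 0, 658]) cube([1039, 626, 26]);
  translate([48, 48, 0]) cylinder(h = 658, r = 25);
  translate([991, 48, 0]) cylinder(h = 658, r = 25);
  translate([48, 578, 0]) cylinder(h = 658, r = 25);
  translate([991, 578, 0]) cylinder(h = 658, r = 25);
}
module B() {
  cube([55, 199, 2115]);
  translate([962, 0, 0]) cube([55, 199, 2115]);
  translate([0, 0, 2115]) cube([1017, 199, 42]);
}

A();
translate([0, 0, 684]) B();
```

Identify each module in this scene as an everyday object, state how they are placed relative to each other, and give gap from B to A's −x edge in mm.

A is a table. B is a door frame. The door frame is on top of the table. The gap from the door frame to the table's −x edge is 0 mm.

The door frame's min-x is at 0; the table's min-x is 0; gap = 0 mm.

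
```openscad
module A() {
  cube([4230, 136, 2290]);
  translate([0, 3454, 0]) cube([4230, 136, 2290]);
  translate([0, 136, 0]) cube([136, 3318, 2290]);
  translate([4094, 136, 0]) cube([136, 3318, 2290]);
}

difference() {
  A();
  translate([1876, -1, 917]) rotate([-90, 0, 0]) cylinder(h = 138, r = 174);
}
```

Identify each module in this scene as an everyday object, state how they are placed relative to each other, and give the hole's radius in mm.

A is a house frame. The house frame has a circular hole through its front wall. The hole's radius is 174 mm.

The subtracted cylinder has r = 174 mm.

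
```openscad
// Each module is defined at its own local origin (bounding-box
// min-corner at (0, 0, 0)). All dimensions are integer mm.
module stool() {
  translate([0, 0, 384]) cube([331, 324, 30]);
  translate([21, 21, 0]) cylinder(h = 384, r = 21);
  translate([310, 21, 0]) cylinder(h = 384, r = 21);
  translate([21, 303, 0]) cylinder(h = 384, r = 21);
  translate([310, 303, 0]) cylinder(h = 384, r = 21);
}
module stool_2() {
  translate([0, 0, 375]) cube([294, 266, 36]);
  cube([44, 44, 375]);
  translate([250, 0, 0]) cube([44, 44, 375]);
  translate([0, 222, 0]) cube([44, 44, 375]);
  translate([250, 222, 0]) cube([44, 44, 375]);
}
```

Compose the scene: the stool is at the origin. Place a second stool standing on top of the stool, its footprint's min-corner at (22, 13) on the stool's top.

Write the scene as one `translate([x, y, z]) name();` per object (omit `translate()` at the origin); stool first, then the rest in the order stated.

stool();
translate([22, 13, 414]) stool_2();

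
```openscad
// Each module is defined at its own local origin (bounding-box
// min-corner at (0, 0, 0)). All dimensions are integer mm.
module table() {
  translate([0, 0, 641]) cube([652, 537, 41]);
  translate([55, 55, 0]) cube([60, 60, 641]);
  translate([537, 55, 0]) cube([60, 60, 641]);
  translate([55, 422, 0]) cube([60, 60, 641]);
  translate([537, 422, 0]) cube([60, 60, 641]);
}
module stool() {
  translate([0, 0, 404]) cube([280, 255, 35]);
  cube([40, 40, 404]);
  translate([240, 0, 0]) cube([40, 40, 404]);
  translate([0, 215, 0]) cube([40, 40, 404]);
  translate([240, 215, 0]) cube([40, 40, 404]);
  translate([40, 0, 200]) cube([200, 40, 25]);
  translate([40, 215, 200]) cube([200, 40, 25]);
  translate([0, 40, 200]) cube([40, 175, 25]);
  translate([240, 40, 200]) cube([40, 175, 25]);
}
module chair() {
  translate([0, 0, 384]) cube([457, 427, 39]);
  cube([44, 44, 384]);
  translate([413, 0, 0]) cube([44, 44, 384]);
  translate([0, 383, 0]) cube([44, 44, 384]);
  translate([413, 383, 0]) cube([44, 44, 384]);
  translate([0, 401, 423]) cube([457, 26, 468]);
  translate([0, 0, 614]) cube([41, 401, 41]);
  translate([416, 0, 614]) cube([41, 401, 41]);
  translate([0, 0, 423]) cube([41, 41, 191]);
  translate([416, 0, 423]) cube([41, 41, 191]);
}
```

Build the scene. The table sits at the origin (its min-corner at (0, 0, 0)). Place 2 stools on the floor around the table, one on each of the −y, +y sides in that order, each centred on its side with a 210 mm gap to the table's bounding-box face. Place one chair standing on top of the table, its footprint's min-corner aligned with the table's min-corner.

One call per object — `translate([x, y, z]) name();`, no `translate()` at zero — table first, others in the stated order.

table();
translate([186, -465, 0]) stool();
translate([186, 747, 0]) stool();
translate([0, 0, 682]) chair();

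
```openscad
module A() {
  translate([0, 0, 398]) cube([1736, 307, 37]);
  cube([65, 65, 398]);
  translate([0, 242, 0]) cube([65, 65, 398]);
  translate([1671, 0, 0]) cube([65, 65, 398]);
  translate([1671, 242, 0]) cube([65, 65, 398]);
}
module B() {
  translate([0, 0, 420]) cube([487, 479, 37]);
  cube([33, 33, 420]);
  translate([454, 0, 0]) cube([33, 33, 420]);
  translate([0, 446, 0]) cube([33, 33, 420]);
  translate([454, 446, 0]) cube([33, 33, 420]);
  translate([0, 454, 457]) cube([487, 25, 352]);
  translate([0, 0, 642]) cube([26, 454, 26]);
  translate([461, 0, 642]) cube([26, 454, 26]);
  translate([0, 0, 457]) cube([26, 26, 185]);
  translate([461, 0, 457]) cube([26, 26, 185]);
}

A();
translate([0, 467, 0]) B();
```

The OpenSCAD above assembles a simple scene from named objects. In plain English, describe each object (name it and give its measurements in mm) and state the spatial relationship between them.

A is a bench: a 1736×307 mm seat slab, 37 mm thick, top at z = 435 mm, on four 65×65 mm square legs flush with the seat corners and standing on z = 0.

B is a chair. The seat is a 487×479×37 mm slab with its top at z = 457 mm, on four 33×33 mm corner legs (flush with the seat edges, standing on z = 0). A flat backrest 25 mm thick, 352 mm tall, spans the full seat width and rises from the seat top along its +y edge, rear face flush with the rear of the seat. Two armrests of 26×26 mm section run along each side from the seat's front edge to the front of the backrest, top faces 211 mm above the seat top and outer faces flush with the seat's x-edges; a 26×26 mm post under the front of each armrest stands on the seat at the front corner.

The chair is on the floor beside the bench on its +y side.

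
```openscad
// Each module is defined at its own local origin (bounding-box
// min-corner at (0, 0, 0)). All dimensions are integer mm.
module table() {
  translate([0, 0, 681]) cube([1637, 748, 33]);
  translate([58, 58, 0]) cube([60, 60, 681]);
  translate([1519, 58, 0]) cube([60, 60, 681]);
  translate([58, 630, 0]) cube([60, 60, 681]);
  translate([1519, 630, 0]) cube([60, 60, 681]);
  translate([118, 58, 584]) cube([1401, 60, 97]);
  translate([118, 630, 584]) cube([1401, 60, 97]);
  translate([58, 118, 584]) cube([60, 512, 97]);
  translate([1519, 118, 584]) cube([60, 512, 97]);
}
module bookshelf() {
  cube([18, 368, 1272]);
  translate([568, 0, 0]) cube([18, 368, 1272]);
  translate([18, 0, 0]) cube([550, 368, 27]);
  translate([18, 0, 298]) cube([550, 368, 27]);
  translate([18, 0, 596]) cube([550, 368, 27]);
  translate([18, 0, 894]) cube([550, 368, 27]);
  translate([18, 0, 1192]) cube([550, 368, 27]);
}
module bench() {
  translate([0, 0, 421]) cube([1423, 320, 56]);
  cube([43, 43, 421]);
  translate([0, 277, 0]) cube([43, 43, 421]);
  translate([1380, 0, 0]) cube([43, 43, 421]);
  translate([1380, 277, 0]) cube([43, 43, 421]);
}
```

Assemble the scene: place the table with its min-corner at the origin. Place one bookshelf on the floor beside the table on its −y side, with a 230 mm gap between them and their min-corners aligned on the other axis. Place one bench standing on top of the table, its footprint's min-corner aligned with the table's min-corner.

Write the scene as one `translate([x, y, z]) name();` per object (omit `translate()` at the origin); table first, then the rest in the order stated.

table();
translate([0, -598, 0]) bookshelf();
translate([0, 0, 714]) bench();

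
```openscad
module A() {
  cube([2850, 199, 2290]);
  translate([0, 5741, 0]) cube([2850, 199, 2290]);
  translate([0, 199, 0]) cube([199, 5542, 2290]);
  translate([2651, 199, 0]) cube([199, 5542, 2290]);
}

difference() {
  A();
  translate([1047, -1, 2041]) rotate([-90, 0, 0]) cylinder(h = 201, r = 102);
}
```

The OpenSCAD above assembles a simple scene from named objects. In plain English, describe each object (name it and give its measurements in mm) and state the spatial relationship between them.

A is the wall frame of a small rectangular building: four walls, each 2290 mm tall and 199 mm thick, enclosing a footprint 2850 mm (x) by 5940 mm (y) outside-to-outside, with no floor or roof. The front and back walls (the −y and +y sides) span the full width; the two side walls fit between them.

The house frame has a circular hole of radius 102 mm through its front wall, centred at (x = 1047, z = 2041).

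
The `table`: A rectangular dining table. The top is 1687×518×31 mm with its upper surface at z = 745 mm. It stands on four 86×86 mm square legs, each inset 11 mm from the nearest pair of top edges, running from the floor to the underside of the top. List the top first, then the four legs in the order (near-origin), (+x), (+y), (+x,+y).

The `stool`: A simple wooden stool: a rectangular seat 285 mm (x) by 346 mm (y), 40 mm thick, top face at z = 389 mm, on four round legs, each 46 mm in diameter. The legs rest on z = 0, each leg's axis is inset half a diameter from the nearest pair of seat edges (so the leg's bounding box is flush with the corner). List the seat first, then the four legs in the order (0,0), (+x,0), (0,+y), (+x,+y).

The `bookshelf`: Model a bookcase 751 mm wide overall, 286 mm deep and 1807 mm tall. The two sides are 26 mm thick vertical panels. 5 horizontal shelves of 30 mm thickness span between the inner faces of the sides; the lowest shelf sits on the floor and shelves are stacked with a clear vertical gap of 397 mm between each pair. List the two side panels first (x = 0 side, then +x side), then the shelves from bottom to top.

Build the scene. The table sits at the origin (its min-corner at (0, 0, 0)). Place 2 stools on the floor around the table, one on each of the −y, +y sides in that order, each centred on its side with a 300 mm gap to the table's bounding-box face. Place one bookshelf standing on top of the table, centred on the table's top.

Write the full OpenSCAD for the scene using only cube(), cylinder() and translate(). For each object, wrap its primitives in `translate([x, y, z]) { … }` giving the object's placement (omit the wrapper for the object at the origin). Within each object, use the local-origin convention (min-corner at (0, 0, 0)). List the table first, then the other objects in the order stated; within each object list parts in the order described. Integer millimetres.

translate([0, 0, 714]) cube([1687, 518, 31]);
translate([11, 11, 0]) cube([86, 86, 714]);
translate([1590, 11, 0]) cube([86, 86, 714]);
translate([11, 421, 0]) cube([86, 86, 714]);
translate([1590, 421, 0]) cube([86, 86, 714]);
translate([701, -646, 0]) {
  translate([0, 0, 349]) cube([285, 346, 40]);
  translate([23, 23, 0]) cylinder(h = 349, r = 23);
  translate([262, 23, 0]) cylinder(h = 349, r = 23);
  translate([23, 323, 0]) cylinder(h = 349, r = 23);
  translate([262, 323, 0]) cylinder(h = 349, r = 23);
}
translate([701, 818, 0]) {
  translate([0, 0, 349]) cube([285, 346, 40]);
  translate([23, 23, 0]) cylinder(h = 349, r = 23);
  translate([262, 23, 0]) cylinder(h = 349, r = 23);
  translate([23, 323, 0]) cylinder(h = 349, r = 23);
  translate([262, 323, 0]) cylinder(h = 349, r = 23);
}
translate([468, 116, 745]) {
  cube([26, 286, 1807]);
  translate([725, 0, 0]) cube([26, 286, 1807]);
  translate([26, 0, 0]) cube([699, 286, 30]);
  translate([26, 0, 427]) cube([699, 286, 30]);
  translate([26, 0, 854]) cube([699, 286, 30]);
  translate([26, 0, 1281]) cube([699, 286, 30]);
  translate([26, 0, 1708]) cube([699, 286, 30]);
}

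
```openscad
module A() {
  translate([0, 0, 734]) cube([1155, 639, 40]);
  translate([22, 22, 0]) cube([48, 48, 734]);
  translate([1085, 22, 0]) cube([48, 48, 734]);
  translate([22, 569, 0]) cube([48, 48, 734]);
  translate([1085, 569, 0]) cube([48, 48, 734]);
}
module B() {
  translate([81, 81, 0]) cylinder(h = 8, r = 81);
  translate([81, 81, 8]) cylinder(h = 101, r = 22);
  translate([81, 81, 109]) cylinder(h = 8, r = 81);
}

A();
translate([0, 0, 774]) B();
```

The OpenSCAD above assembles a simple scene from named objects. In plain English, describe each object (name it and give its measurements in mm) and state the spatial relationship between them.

A is a table: top 1155 mm (x) × 639 mm (y), 40 mm thick, upper face at z = 774 mm, on four 48×48 mm square legs, each inset 22 mm from the nearest pair of top edges, running from z = 0 to the bottom of the top.

B is a spool: two coaxial disc flanges of radius 81 mm and thickness 8 mm, joined by a core cylinder of radius 22 mm and height 101 mm. The lower flange rests on z = 0 and the three cylinders share a vertical axis.

The spool is on top of the table.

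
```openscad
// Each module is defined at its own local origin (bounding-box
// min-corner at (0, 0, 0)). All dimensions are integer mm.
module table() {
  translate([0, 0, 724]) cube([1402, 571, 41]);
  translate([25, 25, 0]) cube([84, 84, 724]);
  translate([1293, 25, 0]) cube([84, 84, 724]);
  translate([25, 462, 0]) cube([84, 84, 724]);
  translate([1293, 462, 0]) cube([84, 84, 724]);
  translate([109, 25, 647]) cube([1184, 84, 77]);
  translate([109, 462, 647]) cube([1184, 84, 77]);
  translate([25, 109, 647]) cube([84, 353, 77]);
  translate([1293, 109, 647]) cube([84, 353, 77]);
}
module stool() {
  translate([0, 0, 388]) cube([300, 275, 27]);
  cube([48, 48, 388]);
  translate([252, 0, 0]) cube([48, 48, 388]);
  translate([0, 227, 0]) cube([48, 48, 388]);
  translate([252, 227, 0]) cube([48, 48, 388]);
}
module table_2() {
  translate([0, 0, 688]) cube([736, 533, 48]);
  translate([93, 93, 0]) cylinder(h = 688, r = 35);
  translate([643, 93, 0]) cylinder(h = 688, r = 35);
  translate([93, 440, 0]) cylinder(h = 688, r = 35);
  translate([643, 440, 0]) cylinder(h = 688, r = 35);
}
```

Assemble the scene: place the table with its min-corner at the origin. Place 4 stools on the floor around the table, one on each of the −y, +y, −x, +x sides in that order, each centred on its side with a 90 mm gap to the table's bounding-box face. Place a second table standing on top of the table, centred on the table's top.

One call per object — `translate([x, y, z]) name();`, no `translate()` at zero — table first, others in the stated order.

table();
translate([551, -365, 0]) stool();
translate([551, 661, 0]) stool();
translate([-390, 148, 0]) stool();
translate([1492, 148, 0]) stool();
translate([333, 19, 765]) table_2();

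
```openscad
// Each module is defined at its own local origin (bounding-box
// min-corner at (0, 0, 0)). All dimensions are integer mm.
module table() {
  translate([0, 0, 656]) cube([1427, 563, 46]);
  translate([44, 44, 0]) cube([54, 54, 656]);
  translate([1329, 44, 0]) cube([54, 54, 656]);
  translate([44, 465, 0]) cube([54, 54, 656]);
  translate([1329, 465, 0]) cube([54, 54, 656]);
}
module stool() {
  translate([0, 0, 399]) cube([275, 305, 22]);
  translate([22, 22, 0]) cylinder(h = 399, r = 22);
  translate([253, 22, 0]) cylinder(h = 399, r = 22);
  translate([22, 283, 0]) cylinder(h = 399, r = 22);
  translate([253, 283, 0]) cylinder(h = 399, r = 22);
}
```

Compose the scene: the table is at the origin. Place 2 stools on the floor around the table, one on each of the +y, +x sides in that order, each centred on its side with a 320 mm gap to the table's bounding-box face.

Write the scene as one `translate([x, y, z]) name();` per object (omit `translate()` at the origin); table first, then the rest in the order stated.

table();
translate([576, 883, 0]) stool();
translate([1747, 129, 0]) stool();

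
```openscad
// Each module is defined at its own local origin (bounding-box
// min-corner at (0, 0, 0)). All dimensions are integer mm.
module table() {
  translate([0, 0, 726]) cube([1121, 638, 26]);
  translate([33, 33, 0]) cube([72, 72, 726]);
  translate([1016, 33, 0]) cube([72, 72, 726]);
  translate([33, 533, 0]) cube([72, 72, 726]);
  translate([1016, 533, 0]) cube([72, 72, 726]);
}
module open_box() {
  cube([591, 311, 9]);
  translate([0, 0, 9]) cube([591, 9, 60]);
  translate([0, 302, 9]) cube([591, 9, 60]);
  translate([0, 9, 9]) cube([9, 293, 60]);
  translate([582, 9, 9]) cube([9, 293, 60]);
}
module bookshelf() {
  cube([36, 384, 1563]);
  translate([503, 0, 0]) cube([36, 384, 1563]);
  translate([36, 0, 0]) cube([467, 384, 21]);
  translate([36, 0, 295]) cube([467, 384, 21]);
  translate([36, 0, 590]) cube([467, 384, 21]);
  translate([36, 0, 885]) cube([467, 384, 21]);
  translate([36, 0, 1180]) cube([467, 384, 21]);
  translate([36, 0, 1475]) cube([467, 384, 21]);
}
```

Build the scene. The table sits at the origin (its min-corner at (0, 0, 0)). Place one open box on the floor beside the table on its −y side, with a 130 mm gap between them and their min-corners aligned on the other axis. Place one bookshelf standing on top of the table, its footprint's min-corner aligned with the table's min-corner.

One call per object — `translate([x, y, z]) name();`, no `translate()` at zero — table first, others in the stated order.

table();
translate([0, -441, 0]) open_box();
translate([0, 0, 752]) bookshelf();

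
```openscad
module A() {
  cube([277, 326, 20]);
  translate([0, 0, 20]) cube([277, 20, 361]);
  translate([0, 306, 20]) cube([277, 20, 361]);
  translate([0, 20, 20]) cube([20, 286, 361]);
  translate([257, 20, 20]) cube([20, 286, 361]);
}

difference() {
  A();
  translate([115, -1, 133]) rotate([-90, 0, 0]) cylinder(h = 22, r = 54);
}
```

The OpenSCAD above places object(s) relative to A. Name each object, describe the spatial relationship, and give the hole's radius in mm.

The subtracted cylinder has r = 54 mm.

A is an open box. The open box has a circular hole through its front wall. The hole's radius is 54 mm.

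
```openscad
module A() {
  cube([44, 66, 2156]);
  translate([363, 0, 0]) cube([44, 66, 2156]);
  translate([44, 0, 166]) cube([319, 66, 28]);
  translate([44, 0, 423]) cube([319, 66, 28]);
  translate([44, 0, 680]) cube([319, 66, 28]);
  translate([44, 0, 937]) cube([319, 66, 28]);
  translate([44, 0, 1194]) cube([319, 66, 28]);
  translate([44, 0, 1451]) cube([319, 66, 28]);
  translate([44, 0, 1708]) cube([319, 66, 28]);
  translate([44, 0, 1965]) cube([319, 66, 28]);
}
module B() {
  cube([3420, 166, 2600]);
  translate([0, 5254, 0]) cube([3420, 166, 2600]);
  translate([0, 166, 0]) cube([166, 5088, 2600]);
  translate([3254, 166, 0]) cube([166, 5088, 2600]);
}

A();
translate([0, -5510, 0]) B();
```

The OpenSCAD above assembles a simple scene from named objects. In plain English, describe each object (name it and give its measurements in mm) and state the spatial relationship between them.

A is a straight ladder. Two 44×66 mm vertical rails, 2156 mm tall, stand 407 mm apart (outside-to-outside) with their front faces coplanar on the −y side. 8 rungs, each 66 mm deep and 28 mm tall, span between the inner faces of the rails, front faces flush with the rails. The lowest rung's underside is at z = 166 mm and rungs are spaced 257 mm apart (underside to underside).

B is the wall frame of a small rectangular building: four walls, each 2600 mm tall and 166 mm thick, enclosing a footprint 3420 mm (x) by 5420 mm (y) outside-to-outside, with no floor or roof. The front and back walls (the −y and +y sides) span the full width; the two side walls fit between them.

The house frame is on the floor beside the ladder on its −y side.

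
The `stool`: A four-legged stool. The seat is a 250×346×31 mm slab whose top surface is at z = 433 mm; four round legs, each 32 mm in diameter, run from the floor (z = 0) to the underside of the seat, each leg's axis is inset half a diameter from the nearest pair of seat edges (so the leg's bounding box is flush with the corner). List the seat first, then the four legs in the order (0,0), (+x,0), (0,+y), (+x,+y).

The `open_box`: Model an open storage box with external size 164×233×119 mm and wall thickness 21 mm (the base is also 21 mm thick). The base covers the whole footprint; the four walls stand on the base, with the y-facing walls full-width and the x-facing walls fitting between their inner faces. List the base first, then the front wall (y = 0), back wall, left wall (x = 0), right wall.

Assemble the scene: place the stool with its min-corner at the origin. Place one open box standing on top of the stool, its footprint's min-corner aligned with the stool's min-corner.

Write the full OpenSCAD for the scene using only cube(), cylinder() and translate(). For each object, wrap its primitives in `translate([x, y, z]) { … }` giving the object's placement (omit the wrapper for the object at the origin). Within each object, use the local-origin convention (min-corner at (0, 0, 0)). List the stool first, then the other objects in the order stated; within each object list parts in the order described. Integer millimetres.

translate([0, 0, 402]) cube([250, 346, 31]);
translate([16, 16, 0]) cylinder(h = 402, r = 16);
translate([234, 16, 0]) cylinder(h = 402, r = 16);
translate([16, 330, 0]) cylinder(h = 402, r = 16);
translate([234, 330, 0]) cylinder(h = 402, r = 16);
translate([0, 0, 433]) {
  cube([164, 233, 21]);
  translate([0, 0, 21]) cube([164, 21, 98]);
  translate([0, 212, 21]) cube([164, 21, 98]);
  translate([0, 21, 21]) cube([21, 191, 98]);
  translate([143, 21, 21]) cube([21, 191, 98]);
}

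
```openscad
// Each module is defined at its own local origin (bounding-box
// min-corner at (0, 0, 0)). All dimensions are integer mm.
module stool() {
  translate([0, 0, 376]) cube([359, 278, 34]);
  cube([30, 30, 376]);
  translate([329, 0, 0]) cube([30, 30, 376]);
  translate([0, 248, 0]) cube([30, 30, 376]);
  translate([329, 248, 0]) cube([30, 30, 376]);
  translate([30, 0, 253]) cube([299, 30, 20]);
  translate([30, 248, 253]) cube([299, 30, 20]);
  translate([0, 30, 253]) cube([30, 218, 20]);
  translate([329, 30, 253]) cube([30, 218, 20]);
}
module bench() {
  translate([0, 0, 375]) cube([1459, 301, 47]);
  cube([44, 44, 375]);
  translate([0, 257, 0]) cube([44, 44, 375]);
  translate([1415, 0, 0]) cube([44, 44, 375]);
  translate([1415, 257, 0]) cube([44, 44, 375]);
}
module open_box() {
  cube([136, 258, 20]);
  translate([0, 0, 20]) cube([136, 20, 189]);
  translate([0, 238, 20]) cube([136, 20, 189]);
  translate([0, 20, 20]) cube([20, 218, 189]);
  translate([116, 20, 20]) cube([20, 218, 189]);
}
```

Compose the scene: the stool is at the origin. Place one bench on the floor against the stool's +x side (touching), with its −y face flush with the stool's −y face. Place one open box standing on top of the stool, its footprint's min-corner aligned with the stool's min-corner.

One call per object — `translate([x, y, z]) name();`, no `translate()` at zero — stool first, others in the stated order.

stool();
translate([359, 0, 0]) bench();
translate([0, 0, 410]) open_box();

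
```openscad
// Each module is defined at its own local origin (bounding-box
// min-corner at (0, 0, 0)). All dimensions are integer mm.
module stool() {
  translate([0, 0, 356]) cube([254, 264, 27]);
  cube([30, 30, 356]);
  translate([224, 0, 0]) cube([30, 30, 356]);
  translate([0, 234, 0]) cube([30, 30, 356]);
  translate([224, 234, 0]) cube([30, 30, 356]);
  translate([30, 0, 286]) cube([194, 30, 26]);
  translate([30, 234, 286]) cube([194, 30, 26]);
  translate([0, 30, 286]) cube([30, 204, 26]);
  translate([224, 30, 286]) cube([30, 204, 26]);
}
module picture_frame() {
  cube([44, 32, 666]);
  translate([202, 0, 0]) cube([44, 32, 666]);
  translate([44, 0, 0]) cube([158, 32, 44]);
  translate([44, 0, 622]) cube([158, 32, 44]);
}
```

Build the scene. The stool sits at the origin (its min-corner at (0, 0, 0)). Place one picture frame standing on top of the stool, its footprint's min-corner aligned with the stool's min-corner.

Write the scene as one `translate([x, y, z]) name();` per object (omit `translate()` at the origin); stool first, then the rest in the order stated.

stool();
translate([0, 0, 383]) picture_frame();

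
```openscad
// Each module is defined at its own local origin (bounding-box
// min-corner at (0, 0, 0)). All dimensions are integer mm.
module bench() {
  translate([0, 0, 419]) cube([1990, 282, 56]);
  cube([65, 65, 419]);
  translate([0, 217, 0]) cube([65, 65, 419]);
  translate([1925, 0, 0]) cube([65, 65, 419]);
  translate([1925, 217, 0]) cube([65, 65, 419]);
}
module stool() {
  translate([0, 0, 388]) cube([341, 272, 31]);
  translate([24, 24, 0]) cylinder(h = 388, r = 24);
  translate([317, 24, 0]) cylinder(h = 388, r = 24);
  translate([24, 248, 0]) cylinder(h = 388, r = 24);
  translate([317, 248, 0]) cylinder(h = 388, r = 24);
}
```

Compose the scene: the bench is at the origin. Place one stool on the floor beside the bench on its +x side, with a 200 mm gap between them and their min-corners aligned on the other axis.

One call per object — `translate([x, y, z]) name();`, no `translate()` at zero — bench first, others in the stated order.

bench();
translate([2190, 0, 0]) stool();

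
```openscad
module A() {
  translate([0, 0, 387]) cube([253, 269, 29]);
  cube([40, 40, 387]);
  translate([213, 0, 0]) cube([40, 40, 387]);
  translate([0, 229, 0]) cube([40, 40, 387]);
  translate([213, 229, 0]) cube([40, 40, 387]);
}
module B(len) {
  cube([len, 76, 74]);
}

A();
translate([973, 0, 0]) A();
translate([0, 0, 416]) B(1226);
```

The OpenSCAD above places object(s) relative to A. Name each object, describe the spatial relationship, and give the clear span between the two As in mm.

Second stool starts at x = 973; first ends at x = 253; clear span = 973 − 253 = 720 mm.

A is a stool. B is a beam. A beam spans the tops of two stools. The clear span between the two stools is 720 mm.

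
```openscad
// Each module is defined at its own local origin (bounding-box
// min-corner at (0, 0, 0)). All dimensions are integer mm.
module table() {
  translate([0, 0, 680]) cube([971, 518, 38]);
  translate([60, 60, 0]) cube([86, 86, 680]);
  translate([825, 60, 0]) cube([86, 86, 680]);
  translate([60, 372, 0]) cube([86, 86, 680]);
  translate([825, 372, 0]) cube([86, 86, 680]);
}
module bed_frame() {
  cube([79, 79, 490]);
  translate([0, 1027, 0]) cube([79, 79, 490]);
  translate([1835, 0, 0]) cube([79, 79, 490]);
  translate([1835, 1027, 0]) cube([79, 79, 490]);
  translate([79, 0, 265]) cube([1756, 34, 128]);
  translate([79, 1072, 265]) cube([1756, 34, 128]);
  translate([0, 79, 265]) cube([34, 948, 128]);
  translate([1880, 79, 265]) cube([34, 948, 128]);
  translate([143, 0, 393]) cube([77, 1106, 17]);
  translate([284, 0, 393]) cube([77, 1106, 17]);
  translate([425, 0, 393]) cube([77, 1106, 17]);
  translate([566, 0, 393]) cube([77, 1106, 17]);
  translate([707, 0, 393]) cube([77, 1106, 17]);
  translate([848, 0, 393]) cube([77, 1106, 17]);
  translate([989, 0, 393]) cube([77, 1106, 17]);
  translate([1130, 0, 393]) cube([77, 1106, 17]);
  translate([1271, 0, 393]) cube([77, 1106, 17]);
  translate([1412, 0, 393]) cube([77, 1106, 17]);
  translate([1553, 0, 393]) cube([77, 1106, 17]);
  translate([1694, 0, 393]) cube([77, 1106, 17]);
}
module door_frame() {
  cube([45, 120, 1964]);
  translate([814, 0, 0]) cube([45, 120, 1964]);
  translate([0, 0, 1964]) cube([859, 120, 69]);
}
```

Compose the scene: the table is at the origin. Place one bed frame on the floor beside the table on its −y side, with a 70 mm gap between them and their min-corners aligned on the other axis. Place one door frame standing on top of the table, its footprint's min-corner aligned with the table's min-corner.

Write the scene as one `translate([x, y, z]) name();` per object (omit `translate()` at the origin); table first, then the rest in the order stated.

table();
translate([0, -1176, 0]) bed_frame();
translate([0, 0, 718]) door_frame();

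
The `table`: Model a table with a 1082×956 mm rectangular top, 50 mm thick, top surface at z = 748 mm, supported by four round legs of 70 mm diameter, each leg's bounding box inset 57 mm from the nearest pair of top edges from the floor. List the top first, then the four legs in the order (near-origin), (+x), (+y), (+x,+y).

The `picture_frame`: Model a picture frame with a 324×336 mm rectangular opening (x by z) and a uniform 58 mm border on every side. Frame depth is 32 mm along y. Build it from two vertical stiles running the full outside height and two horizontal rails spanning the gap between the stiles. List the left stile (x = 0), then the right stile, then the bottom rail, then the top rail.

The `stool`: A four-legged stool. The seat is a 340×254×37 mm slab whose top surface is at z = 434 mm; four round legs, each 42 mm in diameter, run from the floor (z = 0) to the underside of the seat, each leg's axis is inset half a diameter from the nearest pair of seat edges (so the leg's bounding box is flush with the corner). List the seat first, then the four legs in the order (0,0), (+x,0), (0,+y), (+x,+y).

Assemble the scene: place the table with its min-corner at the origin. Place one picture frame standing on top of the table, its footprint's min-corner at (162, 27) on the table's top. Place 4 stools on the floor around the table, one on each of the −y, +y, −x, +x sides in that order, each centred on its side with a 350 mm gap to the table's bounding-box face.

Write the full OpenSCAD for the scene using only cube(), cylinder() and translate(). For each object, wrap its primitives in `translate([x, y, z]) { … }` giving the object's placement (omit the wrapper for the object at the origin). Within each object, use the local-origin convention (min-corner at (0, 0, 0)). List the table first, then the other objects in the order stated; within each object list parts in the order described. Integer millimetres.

translate([0, 0, 698]) cube([1082, 956, 50]);
translate([92, 92, 0]) cylinder(h = 698, r = 35);
translate([990, 92, 0]) cylinder(h = 698, r = 35);
translate([92, 864, 0]) cylinder(h = 698, r = 35);
translate([990, 864, 0]) cylinder(h = 698, r = 35);
translate([162, 27, 748]) {
  cube([58, 32, 452]);
  translate([382, 0, 0]) cube([58, 32, 452]);
  translate([58, 0, 0]) cube([324, 32, 58]);
  translate([58, 0, 394]) cube([324, 32, 58]);
}
translate([371, -604, 0]) {
  translate([0, 0, 397]) cube([340, 254, 37]);
  translate([21, 21, 0]) cylinder(h = 397, r = 21);
  translate([319, 21, 0]) cylinder(h = 397, r = 21);
  translate([21, 233, 0]) cylinder(h = 397, r = 21);
  translate([319, 233, 0]) cylinder(h = 397, r = 21);
}
translate([371, 1306, 0]) {
  translate([0, 0, 397]) cube([340, 254, 37]);
  translate([21, 21, 0]) cylinder(h = 397, r = 21);
  translate([319, 21, 0]) cylinder(h = 397, r = 21);
  translate([21, 233, 0]) cylinder(h = 397, r = 21);
  translate([319, 233, 0]) cylinder(h = 397, r = 21);
}
translate([-690, 351, 0]) {
  translate([0, 0, 397]) cube([340, 254, 37]);
  translate([21, 21, 0]) cylinder(h = 397, r = 21);
  translate([319, 21, 0]) cylinder(h = 397, r = 21);
  translate([21, 233, 0]) cylinder(h = 397, r = 21);
  translate([319, 233, 0]) cylinder(h = 397, r = 21);
}
translate([1432, 351, 0]) {
  translate([0, 0, 397]) cube([340, 254, 37]);
  translate([21, 21, 0]) cylinder(h = 397, r = 21);
  translate([319, 21, 0]) cylinder(h = 397, r = 21);
  translate([21, 233, 0]) cylinder(h = 397, r = 21);
  translate([319, 233, 0]) cylinder(h = 397, r = 21);
}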